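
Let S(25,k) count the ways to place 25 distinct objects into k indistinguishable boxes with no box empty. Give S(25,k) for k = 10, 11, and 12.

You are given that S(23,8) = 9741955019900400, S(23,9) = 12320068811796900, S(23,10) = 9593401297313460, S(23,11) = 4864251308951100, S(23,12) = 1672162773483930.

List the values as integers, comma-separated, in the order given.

1203163392175387500, 802355904438462660, 362262620784874680

r24: T_24,9=9×12320068811796900+9741955019900400=120622574326072500; T_24,10=10×9593401297313460+12320068811796900=108254081784931500; T_24,11=11×4864251308951100+9593401297313460=63100165695775560; T_24,12=12×1672162773483930+4864251308951100=24930204590758260
r25: T_25,10=10×108254081784931500+120622574326072500=1203163392175387500; T_25,11=11×63100165695775560+108254081784931500=802355904438462660; T_25,12=12×24930204590758260+63100165695775560=362262620784874680
Read S(25,10) = 1203163392175387500, S(25,11) = 802355904438462660, S(25,12) = 362262620784874680.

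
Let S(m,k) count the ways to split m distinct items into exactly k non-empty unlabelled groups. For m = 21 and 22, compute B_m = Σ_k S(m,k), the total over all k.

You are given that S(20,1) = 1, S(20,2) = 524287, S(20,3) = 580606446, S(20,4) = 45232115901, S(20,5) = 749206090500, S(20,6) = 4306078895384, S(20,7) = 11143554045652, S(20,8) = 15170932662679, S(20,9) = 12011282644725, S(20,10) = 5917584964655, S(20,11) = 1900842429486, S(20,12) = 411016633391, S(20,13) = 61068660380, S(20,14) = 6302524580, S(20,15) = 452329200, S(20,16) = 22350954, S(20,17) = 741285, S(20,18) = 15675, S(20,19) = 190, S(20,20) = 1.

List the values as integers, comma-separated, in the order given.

row 21: T[21][1]=1·1+0=1  T[21][2]=2·524287+1=1048575  T[21][3]=3·580606446+524287=1742343625  T[21][4]=4·45232115901+580606446=181509070050  T[21][5]=5·749206090500+45232115901=3791262568401  T[21][6]=6·4306078895384+749206090500=26585679462804  T[21][7]=7·11143554045652+4306078895384=82310957214948  T[21][8]=8·15170932662679+11143554045652=132511015347084  T[21][9]=9·12011282644725+15170932662679=123272476465204  T[21][10]=10·5917584964655+12011282644725=71187132291275  T[21][11]=11·1900842429486+5917584964655=26826851689001  T[21][12]=12·411016633391+1900842429486=6833042030178  T[21][13]=13·61068660380+411016633391=1204909218331  T[21][14]=14·6302524580+61068660380=149304004500  T[21][15]=15·452329200+6302524580=13087462580  T[21][16]=16·22350954+452329200=809944464  T[21][17]=17·741285+22350954=34952799  T[21][18]=18·15675+741285=1023435  T[21][19]=19·190+15675=19285  T[21][20]=20·1+190=210  T[21][21]=21·0+1=1
row 22: T[22][1]=1·1+0=1  T[22][2]=2·1048575+1=2097151  T[22][3]=3·1742343625+1048575=5228079450  T[22][4]=4·181509070050+1742343625=727778623825  T[22][5]=5·3791262568401+181509070050=19137821912055  T[22][6]=6·26585679462804+3791262568401=163305339345225  T[22][7]=7·82310957214948+26585679462804=602762379967440  T[22][8]=8·132511015347084+82310957214948=1142399079991620  T[22][9]=9·123272476465204+132511015347084=1241963303533920  T[22][10]=10·71187132291275+123272476465204=835143799377954  T[22][11]=11·26826851689001+71187132291275=366282500870286  T[22][12]=12·6833042030178+26826851689001=108823356051137  T[22][13]=13·1204909218331+6833042030178=22496861868481  T[22][14]=14·149304004500+1204909218331=3295165281331  T[22][15]=15·13087462580+149304004500=345615943200  T[22][16]=16·809944464+13087462580=26046574004  T[22][17]=17·34952799+809944464=1404142047  T[22][18]=18·1023435+34952799=53374629  T[22][19]=19·19285+1023435=1389850  T[22][20]=20·210+19285=23485  T[22][21]=21·1+210=231  T[22][22]=22·0+1=1
B_21 = ΣS(21,k) = 1+1048575+1742343625+181509070050+3791262568401+26585679462804+82310957214948+132511015347084+123272476465204+71187132291275+26826851689001+6833042030178+1204909218331+149304004500+13087462580+809944464+34952799+1023435+19285+210+1 = 474869816156751
B_22 = ΣS(22,k) = 1+2097151+5228079450+727778623825+19137821912055+163305339345225+602762379967440+1142399079991620+1241963303533920+835143799377954+366282500870286+108823356051137+22496861868481+3295165281331+345615943200+26046574004+1404142047+53374629+1389850+23485+231+1 = 4506715738447323

474869816156751, 4506715738447323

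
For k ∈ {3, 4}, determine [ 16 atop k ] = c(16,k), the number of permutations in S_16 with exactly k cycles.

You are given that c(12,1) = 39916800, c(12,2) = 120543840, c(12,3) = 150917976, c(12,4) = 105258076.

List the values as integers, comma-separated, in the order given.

r13: T_13,1=12×39916800+0=479001600; T_13,2=12×120543840+39916800=1486442880; T_13,3=12×150917976+120543840=1931559552; T_13,4=12×105258076+150917976=1414014888
r14: T_14,1=13×479001600+0=6227020800; T_14,2=13×1486442880+479001600=19802759040; T_14,3=13×1931559552+1486442880=26596717056; T_14,4=13×1414014888+1931559552=20313753096
r15: T_15,2=14×19802759040+6227020800=283465647360; T_15,3=14×26596717056+19802759040=392156797824; T_15,4=14×20313753096+26596717056=310989260400
r16: T_16,3=15×392156797824+283465647360=6165817614720; T_16,4=15×310989260400+392156797824=5056995703824
Read c(16,3) = 6165817614720, c(16,4) = 5056995703824.

6165817614720, 5056995703824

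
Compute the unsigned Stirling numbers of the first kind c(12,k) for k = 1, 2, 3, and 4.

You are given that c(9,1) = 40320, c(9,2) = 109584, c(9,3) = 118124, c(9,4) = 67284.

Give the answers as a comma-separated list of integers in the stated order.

[10] T[10,1]:9*40320+0=362880 · T[10,2]:9*109584+40320=1026576 · T[10,3]:9*118124+109584=1172700 · T[10,4]:9*67284+118124=723680
[11] T[11,1]:10*362880+0=3628800 · T[11,2]:10*1026576+362880=10628640 · T[11,3]:10*1172700+1026576=12753576 · T[11,4]:10*723680+1172700=8409500
[12] T[12,1]:11*3628800+0=39916800 · T[12,2]:11*10628640+3628800=120543840 · T[12,3]:11*12753576+10628640=150917976 · T[12,4]:11*8409500+12753576=105258076
Read c(12,1) = 39916800, c(12,2) = 120543840, c(12,3) = 150917976, c(12,4) = 105258076.

39916800, 120543840, 150917976, 105258076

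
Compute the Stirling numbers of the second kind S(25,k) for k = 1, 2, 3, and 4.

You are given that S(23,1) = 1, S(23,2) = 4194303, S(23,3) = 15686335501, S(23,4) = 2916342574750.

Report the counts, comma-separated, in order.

i=24: T(24,1)=0+1·1=1 | T(24,2)=1+2·4194303=8388607 | T(24,3)=4194303+3·15686335501=47063200806 | T(24,4)=15686335501+4·2916342574750=11681056634501
i=25: T(25,1)=0+1·1=1 | T(25,2)=1+2·8388607=16777215 | T(25,3)=8388607+3·47063200806=141197991025 | T(25,4)=47063200806+4·11681056634501=46771289738810
Read S(25,1) = 1, S(25,2) = 16777215, S(25,3) = 141197991025, S(25,4) = 46771289738810.

1, 16777215, 141197991025, 46771289738810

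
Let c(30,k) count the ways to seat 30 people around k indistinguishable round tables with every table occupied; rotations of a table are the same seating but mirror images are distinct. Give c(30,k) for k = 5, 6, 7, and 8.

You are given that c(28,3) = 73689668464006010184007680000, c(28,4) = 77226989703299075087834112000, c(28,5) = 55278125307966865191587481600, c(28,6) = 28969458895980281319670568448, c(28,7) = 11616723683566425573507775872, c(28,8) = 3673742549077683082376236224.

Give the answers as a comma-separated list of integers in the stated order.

i=29: T(29,4)=73689668464006010184007680000+28·77226989703299075087834112000=2236045380156380112643362816000 | T(29,5)=77226989703299075087834112000+28·55278125307966865191587481600=1625014498326371300452283596800 | T(29,6)=55278125307966865191587481600+28·28969458895980281319670568448=866422974395414742142363398144 | T(29,7)=28969458895980281319670568448+28·11616723683566425573507775872=354237722035840197377888292864 | T(29,8)=11616723683566425573507775872+28·3673742549077683082376236224=114481515057741551880042390144
i=30: T(30,5)=2236045380156380112643362816000+29·1625014498326371300452283596800=49361465831621147825759587123200 | T(30,6)=1625014498326371300452283596800+29·866422974395414742142363398144=26751280755793398822580822142976 | T(30,7)=866422974395414742142363398144+29·354237722035840197377888292864=11139316913434780466101123891200 | T(30,8)=354237722035840197377888292864+29·114481515057741551880042390144=3674201658710345201899117607040
Read c(30,5) = 49361465831621147825759587123200, c(30,6) = 26751280755793398822580822142976, c(30,7) = 11139316913434780466101123891200, c(30,8) = 3674201658710345201899117607040.

49361465831621147825759587123200, 26751280755793398822580822142976, 11139316913434780466101123891200, 3674201658710345201899117607040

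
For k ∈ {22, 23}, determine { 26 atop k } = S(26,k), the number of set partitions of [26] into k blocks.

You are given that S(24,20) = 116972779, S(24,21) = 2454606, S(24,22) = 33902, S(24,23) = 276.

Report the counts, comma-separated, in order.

238929405, 4126200

r25: T_25,21=21×2454606+116972779=168519505; T_25,22=22×33902+2454606=3200450; T_25,23=23×276+33902=40250
r26: T_26,22=22×3200450+168519505=238929405; T_26,23=23×40250+3200450=4126200
Read S(26,22) = 238929405, S(26,23) = 4126200.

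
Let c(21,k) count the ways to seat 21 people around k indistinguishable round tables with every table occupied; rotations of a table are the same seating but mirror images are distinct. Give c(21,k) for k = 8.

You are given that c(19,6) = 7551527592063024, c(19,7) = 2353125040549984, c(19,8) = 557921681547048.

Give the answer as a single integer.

row 20: T[20][7]=19·2353125040549984+7551527592063024=52260903362512720  T[20][8]=19·557921681547048+2353125040549984=12953636989943896
row 21: T[21][8]=20·12953636989943896+52260903362512720=311333643161390640
Read c(21,8) = 311333643161390640.

311333643161390640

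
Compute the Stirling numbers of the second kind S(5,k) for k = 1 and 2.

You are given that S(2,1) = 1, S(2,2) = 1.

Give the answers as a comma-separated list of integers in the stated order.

1, 15

row 3: T[3][1]=1·1+0=1  T[3][2]=2·1+1=3
row 4: T[4][1]=1·1+0=1  T[4][2]=2·3+1=7
row 5: T[5][1]=1·1+0=1  T[5][2]=2·7+1=15
Read S(5,1) = 1, S(5,2) = 15.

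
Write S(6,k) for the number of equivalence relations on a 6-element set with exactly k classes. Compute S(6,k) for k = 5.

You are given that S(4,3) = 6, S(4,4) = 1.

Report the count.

15

@5  (5,4):1·4+6→10, (5,5):0·5+1→1
@6  (6,5):1·5+10→15
Read S(6,5) = 15.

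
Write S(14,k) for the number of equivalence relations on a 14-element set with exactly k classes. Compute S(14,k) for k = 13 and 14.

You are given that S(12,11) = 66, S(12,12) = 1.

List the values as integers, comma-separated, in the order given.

91, 1

i=13: T(13,12)=66+12·1=78 | T(13,13)=1+13·0=1
i=14: T(14,13)=78+13·1=91 | T(14,14)=1+14·0=1
Read S(14,13) = 91, S(14,14) = 1.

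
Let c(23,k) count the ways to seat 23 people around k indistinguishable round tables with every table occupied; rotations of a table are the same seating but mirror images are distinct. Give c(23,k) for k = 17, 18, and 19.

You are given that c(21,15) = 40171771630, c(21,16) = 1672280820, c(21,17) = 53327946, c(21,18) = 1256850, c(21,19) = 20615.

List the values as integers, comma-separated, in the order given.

row 22: T[22][16]=21·1672280820+40171771630=75289668850  T[22][17]=21·53327946+1672280820=2792167686  T[22][18]=21·1256850+53327946=79721796  T[22][19]=21·20615+1256850=1689765
row 23: T[23][17]=22·2792167686+75289668850=136717357942  T[23][18]=22·79721796+2792167686=4546047198  T[23][19]=22·1689765+79721796=116896626
Read c(23,17) = 136717357942, c(23,18) = 4546047198, c(23,19) = 116896626.

136717357942, 4546047198, 116896626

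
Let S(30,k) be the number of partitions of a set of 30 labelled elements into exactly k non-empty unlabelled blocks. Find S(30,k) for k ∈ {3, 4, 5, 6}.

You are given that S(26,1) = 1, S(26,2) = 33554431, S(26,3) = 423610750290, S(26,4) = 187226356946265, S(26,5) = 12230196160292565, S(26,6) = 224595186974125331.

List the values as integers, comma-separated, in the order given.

34314651811530, 48004081105038305, 7713000216608565075, 299310102746948685757

[27] T[27,1]:1*1+0=1 · T[27,2]:2*33554431+1=67108863 · T[27,3]:3*423610750290+33554431=1270865805301 · T[27,4]:4*187226356946265+423610750290=749329038535350 · T[27,5]:5*12230196160292565+187226356946265=61338207158409090 · T[27,6]:6*224595186974125331+12230196160292565=1359801318005044551
[28] T[28,1]:1*1+0=1 · T[28,2]:2*67108863+1=134217727 · T[28,3]:3*1270865805301+67108863=3812664524766 · T[28,4]:4*749329038535350+1270865805301=2998587019946701 · T[28,5]:5*61338207158409090+749329038535350=307440364830580800 · T[28,6]:6*1359801318005044551+61338207158409090=8220146115188676396
[29] T[29,2]:2*134217727+1=268435455 · T[29,3]:3*3812664524766+134217727=11438127792025 · T[29,4]:4*2998587019946701+3812664524766=11998160744311570 · T[29,5]:5*307440364830580800+2998587019946701=1540200411172850701 · T[29,6]:6*8220146115188676396+307440364830580800=49628317055962639176
[30] T[30,3]:3*11438127792025+268435455=34314651811530 · T[30,4]:4*11998160744311570+11438127792025=48004081105038305 · T[30,5]:5*1540200411172850701+11998160744311570=7713000216608565075 · T[30,6]:6*49628317055962639176+1540200411172850701=299310102746948685757
Read S(30,3) = 34314651811530, S(30,4) = 48004081105038305, S(30,5) = 7713000216608565075, S(30,6) = 299310102746948685757.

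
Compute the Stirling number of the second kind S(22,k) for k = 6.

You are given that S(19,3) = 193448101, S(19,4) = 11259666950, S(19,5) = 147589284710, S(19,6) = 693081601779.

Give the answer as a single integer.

163305339345225

row 20: T[20][4]=4·11259666950+193448101=45232115901  T[20][5]=5·147589284710+11259666950=749206090500  T[20][6]=6·693081601779+147589284710=4306078895384
row 21: T[21][5]=5·749206090500+45232115901=3791262568401  T[21][6]=6·4306078895384+749206090500=26585679462804
row 22: T[22][6]=6·26585679462804+3791262568401=163305339345225
Read S(22,6) = 163305339345225.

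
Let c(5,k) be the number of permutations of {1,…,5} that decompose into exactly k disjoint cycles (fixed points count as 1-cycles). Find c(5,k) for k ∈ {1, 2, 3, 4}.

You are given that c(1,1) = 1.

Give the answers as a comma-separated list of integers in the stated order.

r2: T_2,1=1×1+0=1; T_2,2=1×0+1=1
r3: T_3,1=2×1+0=2; T_3,2=2×1+1=3; T_3,3=2×0+1=1
r4: T_4,1=3×2+0=6; T_4,2=3×3+2=11; T_4,3=3×1+3=6; T_4,4=3×0+1=1
r5: T_5,1=4×6+0=24; T_5,2=4×11+6=50; T_5,3=4×6+11=35; T_5,4=4×1+6=10
Read c(5,1) = 24, c(5,2) = 50, c(5,3) = 35, c(5,4) = 10.

24, 50, 35, 10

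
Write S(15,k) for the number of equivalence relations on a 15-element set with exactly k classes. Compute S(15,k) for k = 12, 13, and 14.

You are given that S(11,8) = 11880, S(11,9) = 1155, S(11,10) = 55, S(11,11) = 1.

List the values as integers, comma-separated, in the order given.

@12  (12,9):1155·9+11880→22275, (12,10):55·10+1155→1705, (12,11):1·11+55→66, (12,12):0·12+1→1
@13  (13,10):1705·10+22275→39325, (13,11):66·11+1705→2431, (13,12):1·12+66→78, (13,13):0·13+1→1
@14  (14,11):2431·11+39325→66066, (14,12):78·12+2431→3367, (14,13):1·13+78→91, (14,14):0·14+1→1
@15  (15,12):3367·12+66066→106470, (15,13):91·13+3367→4550, (15,14):1·14+91→105
Read S(15,12) = 106470, S(15,13) = 4550, S(15,14) = 105.

106470, 4550, 105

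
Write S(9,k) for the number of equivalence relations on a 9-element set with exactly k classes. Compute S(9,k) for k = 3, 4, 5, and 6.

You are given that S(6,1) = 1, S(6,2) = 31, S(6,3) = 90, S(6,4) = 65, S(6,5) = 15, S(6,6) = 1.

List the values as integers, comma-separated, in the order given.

i=7: T(7,1)=0+1·1=1 | T(7,2)=1+2·31=63 | T(7,3)=31+3·90=301 | T(7,4)=90+4·65=350 | T(7,5)=65+5·15=140 | T(7,6)=15+6·1=21
i=8: T(8,2)=1+2·63=127 | T(8,3)=63+3·301=966 | T(8,4)=301+4·350=1701 | T(8,5)=350+5·140=1050 | T(8,6)=140+6·21=266
i=9: T(9,3)=127+3·966=3025 | T(9,4)=966+4·1701=7770 | T(9,5)=1701+5·1050=6951 | T(9,6)=1050+6·266=2646
Read S(9,3) = 3025, S(9,4) = 7770, S(9,5) = 6951, S(9,6) = 2646.

3025, 7770, 6951, 2646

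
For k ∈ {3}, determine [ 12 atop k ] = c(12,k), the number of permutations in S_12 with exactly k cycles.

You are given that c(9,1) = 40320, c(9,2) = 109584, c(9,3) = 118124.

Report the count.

row 10: T[10][1]=9·40320+0=362880  T[10][2]=9·109584+40320=1026576  T[10][3]=9·118124+109584=1172700
row 11: T[11][2]=10·1026576+362880=10628640  T[11][3]=10·1172700+1026576=12753576
row 12: T[12][3]=11·12753576+10628640=150917976
Read c(12,3) = 150917976.

150917976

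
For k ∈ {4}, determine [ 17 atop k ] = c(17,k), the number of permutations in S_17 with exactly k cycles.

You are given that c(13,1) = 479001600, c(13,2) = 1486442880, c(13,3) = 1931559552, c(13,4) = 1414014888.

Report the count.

[14] T[14,1]:13*479001600+0=6227020800 · T[14,2]:13*1486442880+479001600=19802759040 · T[14,3]:13*1931559552+1486442880=26596717056 · T[14,4]:13*1414014888+1931559552=20313753096
[15] T[15,2]:14*19802759040+6227020800=283465647360 · T[15,3]:14*26596717056+19802759040=392156797824 · T[15,4]:14*20313753096+26596717056=310989260400
[16] T[16,3]:15*392156797824+283465647360=6165817614720 · T[16,4]:15*310989260400+392156797824=5056995703824
[17] T[17,4]:16*5056995703824+6165817614720=87077748875904
Read c(17,4) = 87077748875904.

87077748875904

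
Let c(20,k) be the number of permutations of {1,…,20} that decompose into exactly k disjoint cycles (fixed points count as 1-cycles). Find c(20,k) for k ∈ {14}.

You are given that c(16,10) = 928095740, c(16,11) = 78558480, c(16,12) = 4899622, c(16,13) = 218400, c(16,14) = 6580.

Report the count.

r17: T_17,11=16×78558480+928095740=2185031420; T_17,12=16×4899622+78558480=156952432; T_17,13=16×218400+4899622=8394022; T_17,14=16×6580+218400=323680
r18: T_18,12=17×156952432+2185031420=4853222764; T_18,13=17×8394022+156952432=299650806; T_18,14=17×323680+8394022=13896582
r19: T_19,13=18×299650806+4853222764=10246937272; T_19,14=18×13896582+299650806=549789282
r20: T_20,14=19×549789282+10246937272=20692933630
Read c(20,14) = 20692933630.

20692933630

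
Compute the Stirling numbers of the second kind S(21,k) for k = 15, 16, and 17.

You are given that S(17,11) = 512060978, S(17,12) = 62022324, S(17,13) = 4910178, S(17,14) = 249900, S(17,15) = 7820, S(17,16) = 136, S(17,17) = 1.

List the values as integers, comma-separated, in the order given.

row 18: T[18][12]=12·62022324+512060978=1256328866  T[18][13]=13·4910178+62022324=125854638  T[18][14]=14·249900+4910178=8408778  T[18][15]=15·7820+249900=367200  T[18][16]=16·136+7820=9996  T[18][17]=17·1+136=153
row 19: T[19][13]=13·125854638+1256328866=2892439160  T[19][14]=14·8408778+125854638=243577530  T[19][15]=15·367200+8408778=13916778  T[19][16]=16·9996+367200=527136  T[19][17]=17·153+9996=12597
row 20: T[20][14]=14·243577530+2892439160=6302524580  T[20][15]=15·13916778+243577530=452329200  T[20][16]=16·527136+13916778=22350954  T[20][17]=17·12597+527136=741285
row 21: T[21][15]=15·452329200+6302524580=13087462580  T[21][16]=16·22350954+452329200=809944464  T[21][17]=17·741285+22350954=34952799
Read S(21,15) = 13087462580, S(21,16) = 809944464, S(21,17) = 34952799.

13087462580, 809944464, 34952799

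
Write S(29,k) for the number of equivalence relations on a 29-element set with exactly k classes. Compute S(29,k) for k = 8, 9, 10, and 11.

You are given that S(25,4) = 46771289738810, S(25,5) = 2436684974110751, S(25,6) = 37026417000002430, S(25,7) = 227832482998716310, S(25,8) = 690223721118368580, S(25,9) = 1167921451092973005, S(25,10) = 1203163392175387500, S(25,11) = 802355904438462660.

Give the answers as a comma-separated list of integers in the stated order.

3224318613979279184316, 9452962848327254398506, 16392038075086211019625, 18059551225961878690915

row 26: T[26][5]=5·2436684974110751+46771289738810=12230196160292565  T[26][6]=6·37026417000002430+2436684974110751=224595186974125331  T[26][7]=7·227832482998716310+37026417000002430=1631853797991016600  T[26][8]=8·690223721118368580+227832482998716310=5749622251945664950  T[26][9]=9·1167921451092973005+690223721118368580=11201516780955125625  T[26][10]=10·1203163392175387500+1167921451092973005=13199555372846848005  T[26][11]=11·802355904438462660+1203163392175387500=10029078340998476760
row 27: T[27][6]=6·224595186974125331+12230196160292565=1359801318005044551  T[27][7]=7·1631853797991016600+224595186974125331=11647571772911241531  T[27][8]=8·5749622251945664950+1631853797991016600=47628831813556336200  T[27][9]=9·11201516780955125625+5749622251945664950=106563273280541795575  T[27][10]=10·13199555372846848005+11201516780955125625=143197070509423605675  T[27][11]=11·10029078340998476760+13199555372846848005=123519417123830092365
row 28: T[28][7]=7·11647571772911241531+1359801318005044551=82892803728383735268  T[28][8]=8·47628831813556336200+11647571772911241531=392678226281361931131  T[28][9]=9·106563273280541795575+47628831813556336200=1006698291338432496375  T[28][10]=10·143197070509423605675+106563273280541795575=1538533978374777852325  T[28][11]=11·123519417123830092365+143197070509423605675=1501910658871554621690
row 29: T[29][8]=8·392678226281361931131+82892803728383735268=3224318613979279184316  T[29][9]=9·1006698291338432496375+392678226281361931131=9452962848327254398506  T[29][10]=10·1538533978374777852325+1006698291338432496375=16392038075086211019625  T[29][11]=11·1501910658871554621690+1538533978374777852325=18059551225961878690915
Read S(29,8) = 3224318613979279184316, S(29,9) = 9452962848327254398506, S(29,10) = 16392038075086211019625, S(29,11) = 18059551225961878690915.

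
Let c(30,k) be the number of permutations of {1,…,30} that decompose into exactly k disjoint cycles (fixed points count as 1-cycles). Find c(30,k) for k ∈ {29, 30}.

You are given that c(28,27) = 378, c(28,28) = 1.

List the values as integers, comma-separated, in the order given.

435, 1

r29: T_29,28=28×1+378=406; T_29,29=28×0+1=1
r30: T_30,29=29×1+406=435; T_30,30=29×0+1=1
Read c(30,29) = 435, c(30,30) = 1.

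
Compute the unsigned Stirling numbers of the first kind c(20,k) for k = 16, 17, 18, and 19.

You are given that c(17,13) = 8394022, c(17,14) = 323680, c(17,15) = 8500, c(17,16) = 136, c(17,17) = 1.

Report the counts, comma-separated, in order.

r18: T_18,14=17×323680+8394022=13896582; T_18,15=17×8500+323680=468180; T_18,16=17×136+8500=10812; T_18,17=17×1+136=153; T_18,18=17×0+1=1
r19: T_19,15=18×468180+13896582=22323822; T_19,16=18×10812+468180=662796; T_19,17=18×153+10812=13566; T_19,18=18×1+153=171; T_19,19=18×0+1=1
r20: T_20,16=19×662796+22323822=34916946; T_20,17=19×13566+662796=920550; T_20,18=19×171+13566=16815; T_20,19=19×1+171=190
Read c(20,16) = 34916946, c(20,17) = 920550, c(20,18) = 16815, c(20,19) = 190.

34916946, 920550, 16815, 190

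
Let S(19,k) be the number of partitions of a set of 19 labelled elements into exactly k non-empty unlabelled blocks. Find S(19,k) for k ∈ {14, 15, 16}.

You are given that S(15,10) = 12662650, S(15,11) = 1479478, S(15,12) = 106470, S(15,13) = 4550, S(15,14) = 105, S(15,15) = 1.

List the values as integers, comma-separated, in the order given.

243577530, 13916778, 527136

[16] T[16,11]:11*1479478+12662650=28936908 · T[16,12]:12*106470+1479478=2757118 · T[16,13]:13*4550+106470=165620 · T[16,14]:14*105+4550=6020 · T[16,15]:15*1+105=120 · T[16,16]:16*0+1=1
[17] T[17,12]:12*2757118+28936908=62022324 · T[17,13]:13*165620+2757118=4910178 · T[17,14]:14*6020+165620=249900 · T[17,15]:15*120+6020=7820 · T[17,16]:16*1+120=136
[18] T[18,13]:13*4910178+62022324=125854638 · T[18,14]:14*249900+4910178=8408778 · T[18,15]:15*7820+249900=367200 · T[18,16]:16*136+7820=9996
[19] T[19,14]:14*8408778+125854638=243577530 · T[19,15]:15*367200+8408778=13916778 · T[19,16]:16*9996+367200=527136
Read S(19,14) = 243577530, S(19,15) = 13916778, S(19,16) = 527136.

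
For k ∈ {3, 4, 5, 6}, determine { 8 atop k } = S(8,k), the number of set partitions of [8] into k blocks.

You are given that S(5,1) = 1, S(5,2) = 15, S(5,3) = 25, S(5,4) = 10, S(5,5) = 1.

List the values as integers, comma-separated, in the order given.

966, 1701, 1050, 266

@6  (6,1):1·1+0→1, (6,2):15·2+1→31, (6,3):25·3+15→90, (6,4):10·4+25→65, (6,5):1·5+10→15, (6,6):0·6+1→1
@7  (7,2):31·2+1→63, (7,3):90·3+31→301, (7,4):65·4+90→350, (7,5):15·5+65→140, (7,6):1·6+15→21
@8  (8,3):301·3+63→966, (8,4):350·4+301→1701, (8,5):140·5+350→1050, (8,6):21·6+140→266
Read S(8,3) = 966, S(8,4) = 1701, S(8,5) = 1050, S(8,6) = 266.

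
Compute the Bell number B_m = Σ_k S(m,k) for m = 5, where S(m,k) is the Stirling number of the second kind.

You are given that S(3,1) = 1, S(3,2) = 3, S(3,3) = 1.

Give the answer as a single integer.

52

r4: T_4,1=1×1+0=1; T_4,2=2×3+1=7; T_4,3=3×1+3=6; T_4,4=4×0+1=1
r5: T_5,1=1×1+0=1; T_5,2=2×7+1=15; T_5,3=3×6+7=25; T_5,4=4×1+6=10; T_5,5=5×0+1=1
B_5 = ΣS(5,k) = 1+15+25+10+1 = 52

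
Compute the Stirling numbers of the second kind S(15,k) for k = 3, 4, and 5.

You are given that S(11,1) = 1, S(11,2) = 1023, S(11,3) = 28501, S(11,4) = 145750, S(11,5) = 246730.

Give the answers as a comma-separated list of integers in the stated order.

2375101, 42355950, 210766920

[12] T[12,1]:1*1+0=1 · T[12,2]:2*1023+1=2047 · T[12,3]:3*28501+1023=86526 · T[12,4]:4*145750+28501=611501 · T[12,5]:5*246730+145750=1379400
[13] T[13,1]:1*1+0=1 · T[13,2]:2*2047+1=4095 · T[13,3]:3*86526+2047=261625 · T[13,4]:4*611501+86526=2532530 · T[13,5]:5*1379400+611501=7508501
[14] T[14,2]:2*4095+1=8191 · T[14,3]:3*261625+4095=788970 · T[14,4]:4*2532530+261625=10391745 · T[14,5]:5*7508501+2532530=40075035
[15] T[15,3]:3*788970+8191=2375101 · T[15,4]:4*10391745+788970=42355950 · T[15,5]:5*40075035+10391745=210766920
Read S(15,3) = 2375101, S(15,4) = 42355950, S(15,5) = 210766920.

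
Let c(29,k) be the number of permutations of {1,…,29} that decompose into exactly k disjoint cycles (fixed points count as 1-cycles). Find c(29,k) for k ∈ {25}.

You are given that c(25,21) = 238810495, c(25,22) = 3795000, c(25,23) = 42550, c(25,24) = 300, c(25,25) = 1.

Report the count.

843041745

@26  (26,22):3795000·25+238810495→333685495, (26,23):42550·25+3795000→4858750, (26,24):300·25+42550→50050, (26,25):1·25+300→325
@27  (27,23):4858750·26+333685495→460012995, (27,24):50050·26+4858750→6160050, (27,25):325·26+50050→58500
@28  (28,24):6160050·27+460012995→626334345, (28,25):58500·27+6160050→7739550
@29  (29,25):7739550·28+626334345→843041745
Read c(29,25) = 843041745.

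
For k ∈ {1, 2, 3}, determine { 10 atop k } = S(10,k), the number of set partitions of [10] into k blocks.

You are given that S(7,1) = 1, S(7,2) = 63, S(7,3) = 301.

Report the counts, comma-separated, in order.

1, 511, 9330

@8  (8,1):1·1+0→1, (8,2):63·2+1→127, (8,3):301·3+63→966
@9  (9,1):1·1+0→1, (9,2):127·2+1→255, (9,3):966·3+127→3025
@10  (10,1):1·1+0→1, (10,2):255·2+1→511, (10,3):3025·3+255→9330
Read S(10,1) = 1, S(10,2) = 511, S(10,3) = 9330.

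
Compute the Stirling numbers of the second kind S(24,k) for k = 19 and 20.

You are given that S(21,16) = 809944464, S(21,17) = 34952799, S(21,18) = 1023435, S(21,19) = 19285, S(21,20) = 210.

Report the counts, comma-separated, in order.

3880739170, 116972779

[22] T[22,17]:17*34952799+809944464=1404142047 · T[22,18]:18*1023435+34952799=53374629 · T[22,19]:19*19285+1023435=1389850 · T[22,20]:20*210+19285=23485
[23] T[23,18]:18*53374629+1404142047=2364885369 · T[23,19]:19*1389850+53374629=79781779 · T[23,20]:20*23485+1389850=1859550
[24] T[24,19]:19*79781779+2364885369=3880739170 · T[24,20]:20*1859550+79781779=116972779
Read S(24,19) = 3880739170, S(24,20) = 116972779.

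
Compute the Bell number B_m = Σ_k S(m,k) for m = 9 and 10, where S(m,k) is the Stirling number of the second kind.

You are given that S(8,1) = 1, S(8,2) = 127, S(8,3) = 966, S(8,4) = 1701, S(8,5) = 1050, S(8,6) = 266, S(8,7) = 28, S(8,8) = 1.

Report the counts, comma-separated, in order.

@9  (9,1):1·1+0→1, (9,2):127·2+1→255, (9,3):966·3+127→3025, (9,4):1701·4+966→7770, (9,5):1050·5+1701→6951, (9,6):266·6+1050→2646, (9,7):28·7+266→462, (9,8):1·8+28→36, (9,9):0·9+1→1
@10  (10,1):1·1+0→1, (10,2):255·2+1→511, (10,3):3025·3+255→9330, (10,4):7770·4+3025→34105, (10,5):6951·5+7770→42525, (10,6):2646·6+6951→22827, (10,7):462·7+2646→5880, (10,8):36·8+462→750, (10,9):1·9+36→45, (10,10):0·10+1→1
B_9 = ΣS(9,k) = 1+255+3025+7770+6951+2646+462+36+1 = 21147
B_10 = ΣS(10,k) = 1+511+9330+34105+42525+22827+5880+750+45+1 = 115975

21147, 115975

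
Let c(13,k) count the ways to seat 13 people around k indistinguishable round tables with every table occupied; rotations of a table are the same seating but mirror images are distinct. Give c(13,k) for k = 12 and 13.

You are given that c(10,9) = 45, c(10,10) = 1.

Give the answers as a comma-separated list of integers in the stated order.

[11] T[11,10]:10*1+45=55 · T[11,11]:10*0+1=1
[12] T[12,11]:11*1+55=66 · T[12,12]:11*0+1=1
[13] T[13,12]:12*1+66=78 · T[13,13]:12*0+1=1
Read c(13,12) = 78, c(13,13) = 1.

78, 1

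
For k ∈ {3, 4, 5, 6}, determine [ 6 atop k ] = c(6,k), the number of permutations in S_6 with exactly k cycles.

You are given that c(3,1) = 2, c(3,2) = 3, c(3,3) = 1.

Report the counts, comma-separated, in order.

225, 85, 15, 1

row 4: T[4][1]=3·2+0=6  T[4][2]=3·3+2=11  T[4][3]=3·1+3=6  T[4][4]=3·0+1=1
row 5: T[5][2]=4·11+6=50  T[5][3]=4·6+11=35  T[5][4]=4·1+6=10  T[5][5]=4·0+1=1
row 6: T[6][3]=5·35+50=225  T[6][4]=5·10+35=85  T[6][5]=5·1+10=15  T[6][6]=5·0+1=1
Read c(6,3) = 225, c(6,4) = 85, c(6,5) = 15, c(6,6) = 1.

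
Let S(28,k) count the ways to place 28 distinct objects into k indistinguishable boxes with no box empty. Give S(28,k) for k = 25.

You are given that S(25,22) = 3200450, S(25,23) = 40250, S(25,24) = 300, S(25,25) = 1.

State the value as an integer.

[26] T[26,23]:23*40250+3200450=4126200 · T[26,24]:24*300+40250=47450 · T[26,25]:25*1+300=325
[27] T[27,24]:24*47450+4126200=5265000 · T[27,25]:25*325+47450=55575
[28] T[28,25]:25*55575+5265000=6654375
Read S(28,25) = 6654375.

6654375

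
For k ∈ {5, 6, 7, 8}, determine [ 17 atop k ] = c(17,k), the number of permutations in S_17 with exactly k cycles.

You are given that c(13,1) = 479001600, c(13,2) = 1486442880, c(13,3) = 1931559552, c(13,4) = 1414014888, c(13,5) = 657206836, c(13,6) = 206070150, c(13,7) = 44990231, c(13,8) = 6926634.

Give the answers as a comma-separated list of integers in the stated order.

48366009233424, 18861567058880, 5374523477960, 1146901283528

i=14: T(14,2)=479001600+13·1486442880=19802759040 | T(14,3)=1486442880+13·1931559552=26596717056 | T(14,4)=1931559552+13·1414014888=20313753096 | T(14,5)=1414014888+13·657206836=9957703756 | T(14,6)=657206836+13·206070150=3336118786 | T(14,7)=206070150+13·44990231=790943153 | T(14,8)=44990231+13·6926634=135036473
i=15: T(15,3)=19802759040+14·26596717056=392156797824 | T(15,4)=26596717056+14·20313753096=310989260400 | T(15,5)=20313753096+14·9957703756=159721605680 | T(15,6)=9957703756+14·3336118786=56663366760 | T(15,7)=3336118786+14·790943153=14409322928 | T(15,8)=790943153+14·135036473=2681453775
i=16: T(16,4)=392156797824+15·310989260400=5056995703824 | T(16,5)=310989260400+15·159721605680=2706813345600 | T(16,6)=159721605680+15·56663366760=1009672107080 | T(16,7)=56663366760+15·14409322928=272803210680 | T(16,8)=14409322928+15·2681453775=54631129553
i=17: T(17,5)=5056995703824+16·2706813345600=48366009233424 | T(17,6)=2706813345600+16·1009672107080=18861567058880 | T(17,7)=1009672107080+16·272803210680=5374523477960 | T(17,8)=272803210680+16·54631129553=1146901283528
Read c(17,5) = 48366009233424, c(17,6) = 18861567058880, c(17,7) = 5374523477960, c(17,8) = 1146901283528.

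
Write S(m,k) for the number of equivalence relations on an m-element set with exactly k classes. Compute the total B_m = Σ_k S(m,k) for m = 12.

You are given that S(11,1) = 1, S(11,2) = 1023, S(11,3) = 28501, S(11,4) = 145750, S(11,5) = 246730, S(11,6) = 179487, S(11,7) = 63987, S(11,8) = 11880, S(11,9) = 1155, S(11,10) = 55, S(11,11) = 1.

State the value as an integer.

4213597

i=12: T(12,1)=0+1·1=1 | T(12,2)=1+2·1023=2047 | T(12,3)=1023+3·28501=86526 | T(12,4)=28501+4·145750=611501 | T(12,5)=145750+5·246730=1379400 | T(12,6)=246730+6·179487=1323652 | T(12,7)=179487+7·63987=627396 | T(12,8)=63987+8·11880=159027 | T(12,9)=11880+9·1155=22275 | T(12,10)=1155+10·55=1705 | T(12,11)=55+11·1=66 | T(12,12)=1+12·0=1
B_12 = ΣS(12,k) = 1+2047+86526+611501+1379400+1323652+627396+159027+22275+1705+66+1 = 4213597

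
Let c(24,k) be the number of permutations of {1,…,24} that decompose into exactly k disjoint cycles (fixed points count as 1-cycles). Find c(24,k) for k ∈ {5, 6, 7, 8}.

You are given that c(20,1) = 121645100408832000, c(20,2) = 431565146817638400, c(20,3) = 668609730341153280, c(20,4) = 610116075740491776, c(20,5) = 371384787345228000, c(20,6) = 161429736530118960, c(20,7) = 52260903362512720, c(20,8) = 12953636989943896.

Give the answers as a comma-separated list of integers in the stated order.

[21] T[21,2]:20*431565146817638400+121645100408832000=8752948036761600000 · T[21,3]:20*668609730341153280+431565146817638400=13803759753640704000 · T[21,4]:20*610116075740491776+668609730341153280=12870931245150988800 · T[21,5]:20*371384787345228000+610116075740491776=8037811822645051776 · T[21,6]:20*161429736530118960+371384787345228000=3599979517947607200 · T[21,7]:20*52260903362512720+161429736530118960=1206647803780373360 · T[21,8]:20*12953636989943896+52260903362512720=311333643161390640
[22] T[22,3]:21*13803759753640704000+8752948036761600000=298631902863216384000 · T[22,4]:21*12870931245150988800+13803759753640704000=284093315901811468800 · T[22,5]:21*8037811822645051776+12870931245150988800=181664979520697076096 · T[22,6]:21*3599979517947607200+8037811822645051776=83637381699544802976 · T[22,7]:21*1206647803780373360+3599979517947607200=28939583397335447760 · T[22,8]:21*311333643161390640+1206647803780373360=7744654310169576800
[23] T[23,4]:22*284093315901811468800+298631902863216384000=6548684852703068697600 · T[23,5]:22*181664979520697076096+284093315901811468800=4280722865357147142912 · T[23,6]:22*83637381699544802976+181664979520697076096=2021687376910682741568 · T[23,7]:22*28939583397335447760+83637381699544802976=720308216440924653696 · T[23,8]:22*7744654310169576800+28939583397335447760=199321978221066137360
[24] T[24,5]:23*4280722865357147142912+6548684852703068697600=105005310755917452984576 · T[24,6]:23*2021687376910682741568+4280722865357147142912=50779532534302850198976 · T[24,7]:23*720308216440924653696+2021687376910682741568=18588776355051949776576 · T[24,8]:23*199321978221066137360+720308216440924653696=5304713715525445812976
Read c(24,5) = 105005310755917452984576, c(24,6) = 50779532534302850198976, c(24,7) = 18588776355051949776576, c(24,8) = 5304713715525445812976.

105005310755917452984576, 50779532534302850198976, 18588776355051949776576, 5304713715525445812976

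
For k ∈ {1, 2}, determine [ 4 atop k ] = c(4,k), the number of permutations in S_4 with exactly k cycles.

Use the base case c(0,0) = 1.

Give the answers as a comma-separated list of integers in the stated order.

[1] T[1,1]:0*0+1=1
[2] T[2,1]:1*1+0=1 · T[2,2]:1*0+1=1
[3] T[3,1]:2*1+0=2 · T[3,2]:2*1+1=3
[4] T[4,1]:3*2+0=6 · T[4,2]:3*3+2=11
Read c(4,1) = 6, c(4,2) = 11.

6, 11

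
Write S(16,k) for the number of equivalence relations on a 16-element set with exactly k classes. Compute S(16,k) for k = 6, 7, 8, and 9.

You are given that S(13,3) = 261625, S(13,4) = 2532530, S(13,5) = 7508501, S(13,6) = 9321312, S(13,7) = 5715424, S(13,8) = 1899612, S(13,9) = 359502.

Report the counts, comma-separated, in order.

i=14: T(14,4)=261625+4·2532530=10391745 | T(14,5)=2532530+5·7508501=40075035 | T(14,6)=7508501+6·9321312=63436373 | T(14,7)=9321312+7·5715424=49329280 | T(14,8)=5715424+8·1899612=20912320 | T(14,9)=1899612+9·359502=5135130
i=15: T(15,5)=10391745+5·40075035=210766920 | T(15,6)=40075035+6·63436373=420693273 | T(15,7)=63436373+7·49329280=408741333 | T(15,8)=49329280+8·20912320=216627840 | T(15,9)=20912320+9·5135130=67128490
i=16: T(16,6)=210766920+6·420693273=2734926558 | T(16,7)=420693273+7·408741333=3281882604 | T(16,8)=408741333+8·216627840=2141764053 | T(16,9)=216627840+9·67128490=820784250
Read S(16,6) = 2734926558, S(16,7) = 3281882604, S(16,8) = 2141764053, S(16,9) = 820784250.

2734926558, 3281882604, 2141764053, 820784250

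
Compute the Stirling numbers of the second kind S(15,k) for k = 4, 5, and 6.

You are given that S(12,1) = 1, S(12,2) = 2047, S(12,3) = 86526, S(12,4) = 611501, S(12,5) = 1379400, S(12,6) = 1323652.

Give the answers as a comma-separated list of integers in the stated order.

@13  (13,2):2047·2+1→4095, (13,3):86526·3+2047→261625, (13,4):611501·4+86526→2532530, (13,5):1379400·5+611501→7508501, (13,6):1323652·6+1379400→9321312
@14  (14,3):261625·3+4095→788970, (14,4):2532530·4+261625→10391745, (14,5):7508501·5+2532530→40075035, (14,6):9321312·6+7508501→63436373
@15  (15,4):10391745·4+788970→42355950, (15,5):40075035·5+10391745→210766920, (15,6):63436373·6+40075035→420693273
Read S(15,4) = 42355950, S(15,5) = 210766920, S(15,6) = 420693273.

42355950, 210766920, 420693273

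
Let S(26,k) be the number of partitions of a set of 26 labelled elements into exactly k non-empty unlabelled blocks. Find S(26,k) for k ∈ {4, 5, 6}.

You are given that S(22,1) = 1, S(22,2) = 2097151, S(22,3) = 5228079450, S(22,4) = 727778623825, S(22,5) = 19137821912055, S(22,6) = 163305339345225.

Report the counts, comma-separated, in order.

i=23: T(23,1)=0+1·1=1 | T(23,2)=1+2·2097151=4194303 | T(23,3)=2097151+3·5228079450=15686335501 | T(23,4)=5228079450+4·727778623825=2916342574750 | T(23,5)=727778623825+5·19137821912055=96416888184100 | T(23,6)=19137821912055+6·163305339345225=998969857983405
i=24: T(24,2)=1+2·4194303=8388607 | T(24,3)=4194303+3·15686335501=47063200806 | T(24,4)=15686335501+4·2916342574750=11681056634501 | T(24,5)=2916342574750+5·96416888184100=485000783495250 | T(24,6)=96416888184100+6·998969857983405=6090236036084530
i=25: T(25,3)=8388607+3·47063200806=141197991025 | T(25,4)=47063200806+4·11681056634501=46771289738810 | T(25,5)=11681056634501+5·485000783495250=2436684974110751 | T(25,6)=485000783495250+6·6090236036084530=37026417000002430
i=26: T(26,4)=141197991025+4·46771289738810=187226356946265 | T(26,5)=46771289738810+5·2436684974110751=12230196160292565 | T(26,6)=2436684974110751+6·37026417000002430=224595186974125331
Read S(26,4) = 187226356946265, S(26,5) = 12230196160292565, S(26,6) = 224595186974125331.

187226356946265, 12230196160292565, 224595186974125331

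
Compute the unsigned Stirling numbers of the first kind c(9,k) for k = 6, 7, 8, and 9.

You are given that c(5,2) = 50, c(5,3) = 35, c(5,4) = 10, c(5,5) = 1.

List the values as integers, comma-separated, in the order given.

4536, 546, 36, 1

i=6: T(6,3)=50+5·35=225 | T(6,4)=35+5·10=85 | T(6,5)=10+5·1=15 | T(6,6)=1+5·0=1
i=7: T(7,4)=225+6·85=735 | T(7,5)=85+6·15=175 | T(7,6)=15+6·1=21 | T(7,7)=1+6·0=1
i=8: T(8,5)=735+7·175=1960 | T(8,6)=175+7·21=322 | T(8,7)=21+7·1=28 | T(8,8)=1+7·0=1
i=9: T(9,6)=1960+8·322=4536 | T(9,7)=322+8·28=546 | T(9,8)=28+8·1=36 | T(9,9)=1+8·0=1
Read c(9,6) = 4536, c(9,7) = 546, c(9,8) = 36, c(9,9) = 1.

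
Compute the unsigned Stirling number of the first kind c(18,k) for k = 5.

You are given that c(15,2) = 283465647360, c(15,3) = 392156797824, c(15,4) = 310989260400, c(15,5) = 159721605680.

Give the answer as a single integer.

@16  (16,3):392156797824·15+283465647360→6165817614720, (16,4):310989260400·15+392156797824→5056995703824, (16,5):159721605680·15+310989260400→2706813345600
@17  (17,4):5056995703824·16+6165817614720→87077748875904, (17,5):2706813345600·16+5056995703824→48366009233424
@18  (18,5):48366009233424·17+87077748875904→909299905844112
Read c(18,5) = 909299905844112.

909299905844112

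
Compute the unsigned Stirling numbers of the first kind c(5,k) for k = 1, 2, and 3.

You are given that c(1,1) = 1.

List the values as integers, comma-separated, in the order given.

[2] T[2,1]:1*1+0=1 · T[2,2]:1*0+1=1
[3] T[3,1]:2*1+0=2 · T[3,2]:2*1+1=3 · T[3,3]:2*0+1=1
[4] T[4,1]:3*2+0=6 · T[4,2]:3*3+2=11 · T[4,3]:3*1+3=6
[5] T[5,1]:4*6+0=24 · T[5,2]:4*11+6=50 · T[5,3]:4*6+11=35
Read c(5,1) = 24, c(5,2) = 50, c(5,3) = 35.

24, 50, 35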